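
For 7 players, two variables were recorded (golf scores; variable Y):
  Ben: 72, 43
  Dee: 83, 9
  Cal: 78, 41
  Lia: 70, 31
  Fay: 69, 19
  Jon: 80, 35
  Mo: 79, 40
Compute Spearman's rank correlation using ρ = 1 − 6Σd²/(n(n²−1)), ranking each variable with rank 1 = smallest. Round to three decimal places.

Ranks of variable 1: 3, 7, 4, 2, 1, 6, 5
Ranks of variable 2: 7, 1, 6, 3, 2, 4, 5
d = r₁ − r₂: -4, 6, -2, -1, -1, 2, 0
d²: 16, 36, 4, 1, 1, 4, 0; Σd² = 62
ρ = 1 − 6·62/(7·48) = 1 − 372/336 = -0.107

-0.107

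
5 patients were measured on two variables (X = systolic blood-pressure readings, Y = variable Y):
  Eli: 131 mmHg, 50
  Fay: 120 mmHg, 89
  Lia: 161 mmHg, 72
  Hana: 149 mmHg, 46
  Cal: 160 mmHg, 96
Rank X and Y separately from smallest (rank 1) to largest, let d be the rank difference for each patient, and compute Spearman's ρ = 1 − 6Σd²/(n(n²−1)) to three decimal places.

Ranks of variable 1: 2, 1, 5, 3, 4
Ranks of variable 2: 2, 4, 3, 1, 5
d = r₁ − r₂: 0, -3, 2, 2, -1
d²: 0, 9, 4, 4, 1; Σd² = 18
ρ = 1 − 6·18/(5·24) = 1 − 108/120 = 0.100

0.100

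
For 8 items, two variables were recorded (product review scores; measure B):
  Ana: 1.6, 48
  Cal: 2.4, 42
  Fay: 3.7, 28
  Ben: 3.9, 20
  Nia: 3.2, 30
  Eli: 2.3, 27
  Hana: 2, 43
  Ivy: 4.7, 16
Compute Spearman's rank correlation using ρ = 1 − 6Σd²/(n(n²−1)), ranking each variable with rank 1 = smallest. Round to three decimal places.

-0.857

Ranks of variable 1: 1, 4, 6, 7, 5, 3, 2, 8
Ranks of variable 2: 8, 6, 4, 2, 5, 3, 7, 1
d = r₁ − r₂: -7, -2, 2, 5, 0, 0, -5, 7
d²: 49, 4, 4, 25, 0, 0, 25, 49; Σd² = 156
ρ = 1 − 6·156/(8·63) = 1 − 936/504 = -0.857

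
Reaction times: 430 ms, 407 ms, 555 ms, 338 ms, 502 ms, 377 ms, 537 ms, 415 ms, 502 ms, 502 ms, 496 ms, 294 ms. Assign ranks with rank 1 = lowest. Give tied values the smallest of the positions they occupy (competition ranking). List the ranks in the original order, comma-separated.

6, 4, 12, 2, 8, 3, 11, 5, 8, 8, 7, 1

Sorted (ascending): 294, 338, 377, 407, 415, 430, 496, 502, 502, 502, 537, 555
The 3 values of 502 occupy positions 8–10 → each gets rank 8.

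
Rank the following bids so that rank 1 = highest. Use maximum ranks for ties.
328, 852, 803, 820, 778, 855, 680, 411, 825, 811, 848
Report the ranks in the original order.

Sorted (descending): 855, 852, 848, 825, 820, 811, 803, 778, 680, 411, 328
No ties — each value takes its position as its rank.

11, 2, 7, 5, 8, 1, 9, 10, 4, 6, 3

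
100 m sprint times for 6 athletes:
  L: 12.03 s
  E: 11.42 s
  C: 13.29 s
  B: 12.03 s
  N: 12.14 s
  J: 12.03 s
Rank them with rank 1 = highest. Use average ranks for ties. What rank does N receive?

Sorted (descending): 13.29, 12.14, 12.03, 12.03, 12.03, 11.42
The 3 values of 12.03 occupy positions 3–5 → average rank 4.
N has value 12.14 s → rank 2.

2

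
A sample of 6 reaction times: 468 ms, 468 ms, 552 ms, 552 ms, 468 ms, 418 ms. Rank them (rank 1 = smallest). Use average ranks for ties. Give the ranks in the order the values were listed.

Sorted (ascending): 418, 468, 468, 468, 552, 552
The 3 values of 468 occupy positions 2–4 → average rank 3.
The 2 values of 552 occupy positions 5–6 → average rank (5+6)/2 = 5.5.

3, 3, 5.5, 5.5, 3, 1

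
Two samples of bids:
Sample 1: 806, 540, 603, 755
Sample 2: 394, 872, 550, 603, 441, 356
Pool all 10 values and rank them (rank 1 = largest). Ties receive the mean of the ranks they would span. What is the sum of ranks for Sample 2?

Sorted (descending): 872, 806, 755, 603, 603, 550, 540, 441, 394, 356
The 2 values of 603 occupy positions 4–5 → average rank (4+5)/2 = 4.5.
Sample 2 values → pooled ranks: 394→9, 872→1, 550→6, 603→4.5, 441→8, 356→10
Rank sum = 9 + 1 + 6 + 4.5 + 8 + 10 = 38.5

38.5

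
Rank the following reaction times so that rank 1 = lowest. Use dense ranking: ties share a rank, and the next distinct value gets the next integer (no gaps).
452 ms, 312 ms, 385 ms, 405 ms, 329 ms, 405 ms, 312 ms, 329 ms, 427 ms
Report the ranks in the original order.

Sorted (ascending): 312, 312, 329, 329, 385, 405, 405, 427, 452
The 2 values of 312 share dense rank 1.
The 2 values of 329 share dense rank 2.
The 2 values of 405 share dense rank 4.
Remaining distinct values take the next consecutive integers.

6, 1, 3, 4, 2, 4, 1, 2, 5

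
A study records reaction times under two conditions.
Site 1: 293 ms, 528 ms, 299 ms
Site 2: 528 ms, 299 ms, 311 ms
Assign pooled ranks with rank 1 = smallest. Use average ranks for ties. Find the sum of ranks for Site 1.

9

Sorted (ascending): 293, 299, 299, 311, 528, 528
The 2 values of 299 occupy positions 2–3 → average rank (2+3)/2 = 2.5.
The 2 values of 528 occupy positions 5–6 → average rank (5+6)/2 = 5.5.
Site 1 values → pooled ranks: 293→1, 528→5.5, 299→2.5
Rank sum = 1 + 5.5 + 2.5 = 9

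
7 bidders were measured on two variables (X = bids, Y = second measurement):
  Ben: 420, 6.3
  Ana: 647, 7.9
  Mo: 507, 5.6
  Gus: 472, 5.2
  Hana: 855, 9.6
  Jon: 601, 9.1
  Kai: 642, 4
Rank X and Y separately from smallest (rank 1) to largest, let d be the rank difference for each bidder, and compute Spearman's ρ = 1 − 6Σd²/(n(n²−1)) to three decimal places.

Ranks of variable 1: 1, 6, 3, 2, 7, 4, 5
Ranks of variable 2: 4, 5, 3, 2, 7, 6, 1
d = r₁ − r₂: -3, 1, 0, 0, 0, -2, 4
d²: 9, 1, 0, 0, 0, 4, 16; Σd² = 30
ρ = 1 − 6·30/(7·48) = 1 − 180/336 = 0.464

0.464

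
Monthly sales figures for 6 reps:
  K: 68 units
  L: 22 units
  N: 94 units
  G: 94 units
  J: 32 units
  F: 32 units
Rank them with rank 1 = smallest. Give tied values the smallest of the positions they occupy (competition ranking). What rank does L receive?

1

Sorted (ascending): 22, 32, 32, 68, 94, 94
The 2 values of 32 occupy positions 2–3 → each gets rank 2.
The 2 values of 94 occupy positions 5–6 → each gets rank 5.
L has value 22 units → rank 1.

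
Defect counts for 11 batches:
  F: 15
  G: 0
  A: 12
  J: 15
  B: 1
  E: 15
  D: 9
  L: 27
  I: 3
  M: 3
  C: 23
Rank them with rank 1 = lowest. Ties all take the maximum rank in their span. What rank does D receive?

Sorted (ascending): 0, 1, 3, 3, 9, 12, 15, 15, 15, 23, 27
The 2 values of 3 occupy positions 3–4 → each gets rank 4.
The 3 values of 15 occupy positions 7–9 → each gets rank 9.
D has value 9 → rank 5.

5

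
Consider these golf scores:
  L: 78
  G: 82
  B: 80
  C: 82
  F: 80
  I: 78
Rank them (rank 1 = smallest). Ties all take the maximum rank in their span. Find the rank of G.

6

Sorted (ascending): 78, 78, 80, 80, 82, 82
The 2 values of 78 occupy positions 1–2 → each gets rank 2.
The 2 values of 80 occupy positions 3–4 → each gets rank 4.
The 2 values of 82 occupy positions 5–6 → each gets rank 6.
G has value 82 → rank 6.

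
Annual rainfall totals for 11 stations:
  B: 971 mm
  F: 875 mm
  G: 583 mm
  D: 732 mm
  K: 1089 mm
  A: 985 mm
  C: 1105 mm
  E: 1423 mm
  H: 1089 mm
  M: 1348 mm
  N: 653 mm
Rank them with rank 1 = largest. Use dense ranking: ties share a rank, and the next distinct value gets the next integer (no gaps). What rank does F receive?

7

Sorted (descending): 1423, 1348, 1105, 1089, 1089, 985, 971, 875, 732, 653, 583
The 2 values of 1089 share dense rank 4.
Remaining distinct values take the next consecutive integers.
F has value 875 mm → rank 7.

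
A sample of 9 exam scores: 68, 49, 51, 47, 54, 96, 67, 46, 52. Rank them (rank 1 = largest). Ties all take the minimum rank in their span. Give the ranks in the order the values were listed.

Sorted (descending): 96, 68, 67, 54, 52, 51, 49, 47, 46
No ties — each value takes its position as its rank.

2, 7, 6, 8, 4, 1, 3, 9, 5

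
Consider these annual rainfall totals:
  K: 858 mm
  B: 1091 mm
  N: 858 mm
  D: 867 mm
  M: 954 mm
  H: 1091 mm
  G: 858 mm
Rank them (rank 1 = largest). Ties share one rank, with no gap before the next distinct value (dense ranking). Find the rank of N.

4

Sorted (descending): 1091, 1091, 954, 867, 858, 858, 858
The 2 values of 1091 share dense rank 1.
The 3 values of 858 share dense rank 4.
Remaining distinct values take the next consecutive integers.
N has value 858 mm → rank 4.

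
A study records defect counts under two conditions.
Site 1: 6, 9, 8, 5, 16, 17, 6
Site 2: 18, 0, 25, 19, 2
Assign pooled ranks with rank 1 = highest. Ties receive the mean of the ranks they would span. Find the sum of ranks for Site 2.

29

Sorted (descending): 25, 19, 18, 17, 16, 9, 8, 6, 6, 5, 2, 0
The 2 values of 6 occupy positions 8–9 → average rank (8+9)/2 = 8.5.
Site 2 values → pooled ranks: 18→3, 0→12, 25→1, 19→2, 2→11
Rank sum = 3 + 12 + 1 + 2 + 11 = 29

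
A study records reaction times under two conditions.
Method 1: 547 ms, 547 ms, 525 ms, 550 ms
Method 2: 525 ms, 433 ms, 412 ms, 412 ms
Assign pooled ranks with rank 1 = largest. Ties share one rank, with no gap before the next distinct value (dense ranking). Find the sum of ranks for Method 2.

17

Sorted (descending): 550, 547, 547, 525, 525, 433, 412, 412
The 2 values of 547 share dense rank 2.
The 2 values of 525 share dense rank 3.
The 2 values of 412 share dense rank 5.
Remaining distinct values take the next consecutive integers.
Method 2 values → pooled ranks: 525→3, 433→4, 412→5, 412→5
Rank sum = 3 + 4 + 5 + 5 = 17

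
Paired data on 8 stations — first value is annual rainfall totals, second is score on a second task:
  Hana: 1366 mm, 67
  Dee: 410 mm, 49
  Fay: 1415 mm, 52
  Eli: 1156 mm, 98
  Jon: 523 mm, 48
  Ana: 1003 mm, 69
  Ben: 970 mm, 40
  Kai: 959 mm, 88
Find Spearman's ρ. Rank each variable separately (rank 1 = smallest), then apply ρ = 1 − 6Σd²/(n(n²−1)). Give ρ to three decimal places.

0.357

Ranks of variable 1: 7, 1, 8, 6, 2, 5, 4, 3
Ranks of variable 2: 5, 3, 4, 8, 2, 6, 1, 7
d = r₁ − r₂: 2, -2, 4, -2, 0, -1, 3, -4
d²: 4, 4, 16, 4, 0, 1, 9, 16; Σd² = 54
ρ = 1 − 6·54/(8·63) = 1 − 324/504 = 0.357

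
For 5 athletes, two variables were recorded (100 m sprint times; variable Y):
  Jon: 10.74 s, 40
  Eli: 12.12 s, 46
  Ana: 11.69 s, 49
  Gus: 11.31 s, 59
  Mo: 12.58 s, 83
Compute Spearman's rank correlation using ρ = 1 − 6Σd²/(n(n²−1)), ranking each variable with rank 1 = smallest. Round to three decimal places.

Ranks of variable 1: 1, 4, 3, 2, 5
Ranks of variable 2: 1, 2, 3, 4, 5
d = r₁ − r₂: 0, 2, 0, -2, 0
d²: 0, 4, 0, 4, 0; Σd² = 8
ρ = 1 − 6·8/(5·24) = 1 − 48/120 = 0.600

0.600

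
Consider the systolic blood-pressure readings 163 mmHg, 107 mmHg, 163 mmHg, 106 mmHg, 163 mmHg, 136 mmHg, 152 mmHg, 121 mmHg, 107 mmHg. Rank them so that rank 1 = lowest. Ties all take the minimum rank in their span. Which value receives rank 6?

Sorted (ascending): 106, 107, 107, 121, 136, 152, 163, 163, 163
The 2 values of 107 occupy positions 2–3 → each gets rank 2.
The 3 values of 163 occupy positions 7–9 → each gets rank 7.
Rank 6 → value 152.

152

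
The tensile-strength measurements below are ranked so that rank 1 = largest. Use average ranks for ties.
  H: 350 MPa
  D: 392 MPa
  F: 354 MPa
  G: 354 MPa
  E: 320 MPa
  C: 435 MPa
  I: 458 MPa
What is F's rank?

4.5

Sorted (descending): 458, 435, 392, 354, 354, 350, 320
The 2 values of 354 occupy positions 4–5 → average rank (4+5)/2 = 4.5.
F has value 354 MPa → rank 4.5.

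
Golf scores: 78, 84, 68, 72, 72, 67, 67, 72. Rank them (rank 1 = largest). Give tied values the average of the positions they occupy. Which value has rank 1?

Sorted (descending): 84, 78, 72, 72, 72, 68, 67, 67
The 3 values of 72 occupy positions 3–5 → average rank 4.
The 2 values of 67 occupy positions 7–8 → average rank (7+8)/2 = 7.5.
Rank 1 → value 84.

84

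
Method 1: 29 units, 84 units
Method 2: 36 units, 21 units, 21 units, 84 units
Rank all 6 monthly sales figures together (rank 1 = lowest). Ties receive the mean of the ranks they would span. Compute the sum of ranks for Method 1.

8.5

Sorted (ascending): 21, 21, 29, 36, 84, 84
The 2 values of 21 occupy positions 1–2 → average rank (1+2)/2 = 1.5.
The 2 values of 84 occupy positions 5–6 → average rank (5+6)/2 = 5.5.
Method 1 values → pooled ranks: 29→3, 84→5.5
Rank sum = 3 + 5.5 = 8.5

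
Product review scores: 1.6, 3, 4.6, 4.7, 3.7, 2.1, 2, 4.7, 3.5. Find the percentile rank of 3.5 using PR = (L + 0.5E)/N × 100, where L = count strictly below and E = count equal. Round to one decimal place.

50.0

N = 9.
Strictly below 3.5: 4. Equal to 3.5: 1.
PR = (4 + 0.5·1)/9 × 100 = 50.0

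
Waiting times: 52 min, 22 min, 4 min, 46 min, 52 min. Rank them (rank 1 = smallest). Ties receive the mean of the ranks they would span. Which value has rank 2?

Sorted (ascending): 4, 22, 46, 52, 52
The 2 values of 52 occupy positions 4–5 → average rank (4+5)/2 = 4.5.
Rank 2 → value 22.

22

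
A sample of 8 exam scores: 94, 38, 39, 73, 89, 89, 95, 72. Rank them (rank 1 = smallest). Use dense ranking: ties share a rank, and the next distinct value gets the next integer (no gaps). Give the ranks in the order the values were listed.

Sorted (ascending): 38, 39, 72, 73, 89, 89, 94, 95
The 2 values of 89 share dense rank 5.
Remaining distinct values take the next consecutive integers.

6, 1, 2, 4, 5, 5, 7, 3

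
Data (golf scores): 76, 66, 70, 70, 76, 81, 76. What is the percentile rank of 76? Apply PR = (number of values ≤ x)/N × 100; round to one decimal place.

85.7

N = 7.
Strictly below 76: 3. Equal to 76: 3.
PR = 6/7 × 100 = 85.7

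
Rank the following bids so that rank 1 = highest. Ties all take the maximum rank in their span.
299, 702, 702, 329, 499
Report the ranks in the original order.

5, 2, 2, 4, 3

Sorted (descending): 702, 702, 499, 329, 299
The 2 values of 702 occupy positions 1–2 → each gets rank 2.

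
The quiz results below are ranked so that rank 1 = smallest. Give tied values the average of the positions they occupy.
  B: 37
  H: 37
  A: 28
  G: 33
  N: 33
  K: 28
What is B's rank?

5.5

Sorted (ascending): 28, 28, 33, 33, 37, 37
The 2 values of 28 occupy positions 1–2 → average rank (1+2)/2 = 1.5.
The 2 values of 33 occupy positions 3–4 → average rank (3+4)/2 = 3.5.
The 2 values of 37 occupy positions 5–6 → average rank (5+6)/2 = 5.5.
B has value 37 → rank 5.5.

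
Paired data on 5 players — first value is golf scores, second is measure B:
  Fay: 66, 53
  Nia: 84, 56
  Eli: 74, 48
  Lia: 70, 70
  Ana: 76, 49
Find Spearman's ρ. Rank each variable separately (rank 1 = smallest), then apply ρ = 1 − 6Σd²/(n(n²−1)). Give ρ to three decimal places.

Ranks of variable 1: 1, 5, 3, 2, 4
Ranks of variable 2: 3, 4, 1, 5, 2
d = r₁ − r₂: -2, 1, 2, -3, 2
d²: 4, 1, 4, 9, 4; Σd² = 22
ρ = 1 − 6·22/(5·24) = 1 − 132/120 = -0.100

-0.100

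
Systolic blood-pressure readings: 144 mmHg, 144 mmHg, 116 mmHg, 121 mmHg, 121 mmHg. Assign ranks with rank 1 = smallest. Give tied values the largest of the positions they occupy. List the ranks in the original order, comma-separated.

Sorted (ascending): 116, 121, 121, 144, 144
The 2 values of 121 occupy positions 2–3 → each gets rank 3.
The 2 values of 144 occupy positions 4–5 → each gets rank 5.

5, 5, 1, 3, 3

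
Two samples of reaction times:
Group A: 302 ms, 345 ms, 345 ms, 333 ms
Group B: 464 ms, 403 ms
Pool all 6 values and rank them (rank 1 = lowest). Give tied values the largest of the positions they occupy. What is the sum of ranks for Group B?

11

Sorted (ascending): 302, 333, 345, 345, 403, 464
The 2 values of 345 occupy positions 3–4 → each gets rank 4.
Group B values → pooled ranks: 464→6, 403→5
Rank sum = 6 + 5 = 11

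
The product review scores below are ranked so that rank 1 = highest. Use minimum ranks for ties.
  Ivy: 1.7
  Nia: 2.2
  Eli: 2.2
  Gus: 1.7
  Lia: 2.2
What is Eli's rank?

Sorted (descending): 2.2, 2.2, 2.2, 1.7, 1.7
The 3 values of 2.2 occupy positions 1–3 → each gets rank 1.
The 2 values of 1.7 occupy positions 4–5 → each gets rank 4.
Eli has value 2.2 → rank 1.

1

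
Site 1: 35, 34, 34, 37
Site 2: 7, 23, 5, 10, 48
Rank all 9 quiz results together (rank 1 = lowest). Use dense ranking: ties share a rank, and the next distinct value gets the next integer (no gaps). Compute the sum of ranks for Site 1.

23

Sorted (ascending): 5, 7, 10, 23, 34, 34, 35, 37, 48
The 2 values of 34 share dense rank 5.
Remaining distinct values take the next consecutive integers.
Site 1 values → pooled ranks: 35→6, 34→5, 34→5, 37→7
Rank sum = 6 + 5 + 5 + 7 = 23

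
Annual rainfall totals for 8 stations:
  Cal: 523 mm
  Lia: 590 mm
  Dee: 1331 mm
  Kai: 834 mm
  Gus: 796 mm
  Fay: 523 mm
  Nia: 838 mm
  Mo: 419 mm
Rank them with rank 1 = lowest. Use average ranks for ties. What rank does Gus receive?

Sorted (ascending): 419, 523, 523, 590, 796, 834, 838, 1331
The 2 values of 523 occupy positions 2–3 → average rank (2+3)/2 = 2.5.
Gus has value 796 mm → rank 5.

5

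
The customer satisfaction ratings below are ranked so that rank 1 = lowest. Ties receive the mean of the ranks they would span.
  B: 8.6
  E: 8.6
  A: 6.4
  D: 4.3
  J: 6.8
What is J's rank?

3

Sorted (ascending): 4.3, 6.4, 6.8, 8.6, 8.6
The 2 values of 8.6 occupy positions 4–5 → average rank (4+5)/2 = 4.5.
J has value 6.8 → rank 3.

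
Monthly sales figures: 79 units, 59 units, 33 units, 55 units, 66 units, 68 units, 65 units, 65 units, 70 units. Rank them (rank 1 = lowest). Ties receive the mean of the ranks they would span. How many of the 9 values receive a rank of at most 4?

3

Sorted (ascending): 33, 55, 59, 65, 65, 66, 68, 70, 79
The 2 values of 65 occupy positions 4–5 → average rank (4+5)/2 = 4.5.
Ranks ≤ 4: {1, 2, 3} → 3 values.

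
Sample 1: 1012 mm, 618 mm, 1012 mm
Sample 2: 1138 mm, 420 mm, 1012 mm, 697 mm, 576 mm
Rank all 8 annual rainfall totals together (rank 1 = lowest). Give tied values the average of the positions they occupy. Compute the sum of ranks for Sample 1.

15

Sorted (ascending): 420, 576, 618, 697, 1012, 1012, 1012, 1138
The 3 values of 1012 occupy positions 5–7 → average rank 6.
Sample 1 values → pooled ranks: 1012→6, 618→3, 1012→6
Rank sum = 6 + 3 + 6 = 15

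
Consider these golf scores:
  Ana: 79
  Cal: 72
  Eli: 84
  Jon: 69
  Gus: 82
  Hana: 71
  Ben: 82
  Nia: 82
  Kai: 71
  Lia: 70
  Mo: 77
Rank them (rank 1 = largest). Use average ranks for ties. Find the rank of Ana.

Sorted (descending): 84, 82, 82, 82, 79, 77, 72, 71, 71, 70, 69
The 3 values of 82 occupy positions 2–4 → average rank 3.
The 2 values of 71 occupy positions 8–9 → average rank (8+9)/2 = 8.5.
Ana has value 79 → rank 5.

5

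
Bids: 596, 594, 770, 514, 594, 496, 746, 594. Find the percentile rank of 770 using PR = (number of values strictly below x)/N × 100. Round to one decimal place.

N = 8.
Strictly below 770: 7. Equal to 770: 1.
PR = 7/8 × 100 = 87.5

87.5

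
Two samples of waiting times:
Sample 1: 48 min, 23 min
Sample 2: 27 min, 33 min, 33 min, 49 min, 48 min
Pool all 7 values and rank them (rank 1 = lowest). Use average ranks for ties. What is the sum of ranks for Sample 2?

Sorted (ascending): 23, 27, 33, 33, 48, 48, 49
The 2 values of 33 occupy positions 3–4 → average rank (3+4)/2 = 3.5.
The 2 values of 48 occupy positions 5–6 → average rank (5+6)/2 = 5.5.
Sample 2 values → pooled ranks: 27→2, 33→3.5, 33→3.5, 49→7, 48→5.5
Rank sum = 2 + 3.5 + 3.5 + 7 + 5.5 = 21.5

21.5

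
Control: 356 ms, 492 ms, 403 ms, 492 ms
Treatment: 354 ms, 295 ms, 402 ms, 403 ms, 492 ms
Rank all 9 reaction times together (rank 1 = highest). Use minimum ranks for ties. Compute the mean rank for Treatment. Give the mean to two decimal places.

5.60

Sorted (descending): 492, 492, 492, 403, 403, 402, 356, 354, 295
The 3 values of 492 occupy positions 1–3 → each gets rank 1.
The 2 values of 403 occupy positions 4–5 → each gets rank 4.
Treatment values → pooled ranks: 354→8, 295→9, 402→6, 403→4, 492→1
Mean rank = (8 + 9 + 6 + 4 + 1) / 5 = 5.60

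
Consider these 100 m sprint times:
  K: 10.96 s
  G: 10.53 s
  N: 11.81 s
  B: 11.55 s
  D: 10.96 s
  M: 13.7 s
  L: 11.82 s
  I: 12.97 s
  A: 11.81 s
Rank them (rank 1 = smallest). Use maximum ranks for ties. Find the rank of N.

Sorted (ascending): 10.53, 10.96, 10.96, 11.55, 11.81, 11.81, 11.82, 12.97, 13.7
The 2 values of 10.96 occupy positions 2–3 → each gets rank 3.
The 2 values of 11.81 occupy positions 5–6 → each gets rank 6.
N has value 11.81 s → rank 6.

6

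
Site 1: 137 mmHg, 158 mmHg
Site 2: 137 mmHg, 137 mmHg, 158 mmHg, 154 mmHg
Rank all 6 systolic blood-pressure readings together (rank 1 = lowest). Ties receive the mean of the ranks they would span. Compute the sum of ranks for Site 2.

Sorted (ascending): 137, 137, 137, 154, 158, 158
The 3 values of 137 occupy positions 1–3 → average rank 2.
The 2 values of 158 occupy positions 5–6 → average rank (5+6)/2 = 5.5.
Site 2 values → pooled ranks: 137→2, 137→2, 158→5.5, 154→4
Rank sum = 2 + 2 + 5.5 + 4 = 13.5

13.5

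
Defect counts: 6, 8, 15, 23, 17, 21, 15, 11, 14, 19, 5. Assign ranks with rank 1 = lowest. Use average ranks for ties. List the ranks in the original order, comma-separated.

2, 3, 6.5, 11, 8, 10, 6.5, 4, 5, 9, 1

Sorted (ascending): 5, 6, 8, 11, 14, 15, 15, 17, 19, 21, 23
The 2 values of 15 occupy positions 6–7 → average rank (6+7)/2 = 6.5.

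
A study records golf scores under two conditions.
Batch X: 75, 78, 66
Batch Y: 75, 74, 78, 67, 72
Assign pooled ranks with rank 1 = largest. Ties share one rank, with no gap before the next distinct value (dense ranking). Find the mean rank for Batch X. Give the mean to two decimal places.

3.00

Sorted (descending): 78, 78, 75, 75, 74, 72, 67, 66
The 2 values of 78 share dense rank 1.
The 2 values of 75 share dense rank 2.
Remaining distinct values take the next consecutive integers.
Batch X values → pooled ranks: 75→2, 78→1, 66→6
Mean rank = (2 + 1 + 6) / 3 = 3.00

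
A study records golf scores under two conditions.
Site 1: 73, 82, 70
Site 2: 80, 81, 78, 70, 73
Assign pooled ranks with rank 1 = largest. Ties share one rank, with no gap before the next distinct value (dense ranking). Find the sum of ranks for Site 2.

Sorted (descending): 82, 81, 80, 78, 73, 73, 70, 70
The 2 values of 73 share dense rank 5.
The 2 values of 70 share dense rank 6.
Remaining distinct values take the next consecutive integers.
Site 2 values → pooled ranks: 80→3, 81→2, 78→4, 70→6, 73→5
Rank sum = 3 + 2 + 4 + 6 + 5 = 20

20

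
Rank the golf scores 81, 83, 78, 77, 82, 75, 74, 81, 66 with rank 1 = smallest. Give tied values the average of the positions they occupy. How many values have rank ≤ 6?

5

Sorted (ascending): 66, 74, 75, 77, 78, 81, 81, 82, 83
The 2 values of 81 occupy positions 6–7 → average rank (6+7)/2 = 6.5.
Ranks ≤ 6: {1, 2, 3, 4, 5} → 5 values.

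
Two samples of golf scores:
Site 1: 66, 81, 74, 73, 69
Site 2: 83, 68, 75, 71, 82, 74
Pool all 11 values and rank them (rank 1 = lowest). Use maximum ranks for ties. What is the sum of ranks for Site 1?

Sorted (ascending): 66, 68, 69, 71, 73, 74, 74, 75, 81, 82, 83
The 2 values of 74 occupy positions 6–7 → each gets rank 7.
Site 1 values → pooled ranks: 66→1, 81→9, 74→7, 73→5, 69→3
Rank sum = 1 + 9 + 7 + 5 + 3 = 25

25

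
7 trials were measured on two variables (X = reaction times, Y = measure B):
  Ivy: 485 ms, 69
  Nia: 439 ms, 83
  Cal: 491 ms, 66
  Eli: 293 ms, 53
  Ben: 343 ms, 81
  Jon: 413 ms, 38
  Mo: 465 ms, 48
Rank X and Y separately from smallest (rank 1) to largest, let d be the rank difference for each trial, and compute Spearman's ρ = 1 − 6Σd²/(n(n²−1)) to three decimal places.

0.071

Ranks of variable 1: 6, 4, 7, 1, 2, 3, 5
Ranks of variable 2: 5, 7, 4, 3, 6, 1, 2
d = r₁ − r₂: 1, -3, 3, -2, -4, 2, 3
d²: 1, 9, 9, 4, 16, 4, 9; Σd² = 52
ρ = 1 − 6·52/(7·48) = 1 − 312/336 = 0.071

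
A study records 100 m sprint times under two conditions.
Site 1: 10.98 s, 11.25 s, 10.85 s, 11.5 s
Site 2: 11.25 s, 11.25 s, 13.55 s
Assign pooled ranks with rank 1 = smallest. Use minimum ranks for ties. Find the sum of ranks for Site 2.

Sorted (ascending): 10.85, 10.98, 11.25, 11.25, 11.25, 11.5, 13.55
The 3 values of 11.25 occupy positions 3–5 → each gets rank 3.
Site 2 values → pooled ranks: 11.25→3, 11.25→3, 13.55→7
Rank sum = 3 + 3 + 7 = 13

13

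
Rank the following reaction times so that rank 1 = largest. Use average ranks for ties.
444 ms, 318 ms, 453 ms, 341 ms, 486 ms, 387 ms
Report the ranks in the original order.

Sorted (descending): 486, 453, 444, 387, 341, 318
No ties — each value takes its position as its rank.

3, 6, 2, 5, 1, 4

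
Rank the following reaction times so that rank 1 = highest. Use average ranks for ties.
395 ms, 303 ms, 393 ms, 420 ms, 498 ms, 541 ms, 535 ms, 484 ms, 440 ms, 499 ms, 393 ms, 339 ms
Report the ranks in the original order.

Sorted (descending): 541, 535, 499, 498, 484, 440, 420, 395, 393, 393, 339, 303
The 2 values of 393 occupy positions 9–10 → average rank (9+10)/2 = 9.5.

8, 12, 9.5, 7, 4, 1, 2, 5, 6, 3, 9.5, 11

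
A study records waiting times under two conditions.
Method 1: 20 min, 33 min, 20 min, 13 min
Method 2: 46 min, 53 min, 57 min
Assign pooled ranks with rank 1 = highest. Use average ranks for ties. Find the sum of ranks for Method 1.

22

Sorted (descending): 57, 53, 46, 33, 20, 20, 13
The 2 values of 20 occupy positions 5–6 → average rank (5+6)/2 = 5.5.
Method 1 values → pooled ranks: 20→5.5, 33→4, 20→5.5, 13→7
Rank sum = 5.5 + 4 + 5.5 + 7 = 22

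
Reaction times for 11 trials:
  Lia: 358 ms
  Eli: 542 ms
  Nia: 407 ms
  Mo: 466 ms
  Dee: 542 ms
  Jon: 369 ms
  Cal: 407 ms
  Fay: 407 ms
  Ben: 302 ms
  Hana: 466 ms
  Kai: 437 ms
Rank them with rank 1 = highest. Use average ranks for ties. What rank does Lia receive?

10

Sorted (descending): 542, 542, 466, 466, 437, 407, 407, 407, 369, 358, 302
The 2 values of 542 occupy positions 1–2 → average rank (1+2)/2 = 1.5.
The 2 values of 466 occupy positions 3–4 → average rank (3+4)/2 = 3.5.
The 3 values of 407 occupy positions 6–8 → average rank 7.
Lia has value 358 ms → rank 10.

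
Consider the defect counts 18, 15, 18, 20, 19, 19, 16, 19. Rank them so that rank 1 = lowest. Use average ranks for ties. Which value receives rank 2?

16

Sorted (ascending): 15, 16, 18, 18, 19, 19, 19, 20
The 2 values of 18 occupy positions 3–4 → average rank (3+4)/2 = 3.5.
The 3 values of 19 occupy positions 5–7 → average rank 6.
Rank 2 → value 16.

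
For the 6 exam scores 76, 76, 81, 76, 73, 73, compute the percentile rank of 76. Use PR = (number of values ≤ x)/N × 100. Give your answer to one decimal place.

N = 6.
Strictly below 76: 2. Equal to 76: 3.
PR = 5/6 × 100 = 83.3

83.3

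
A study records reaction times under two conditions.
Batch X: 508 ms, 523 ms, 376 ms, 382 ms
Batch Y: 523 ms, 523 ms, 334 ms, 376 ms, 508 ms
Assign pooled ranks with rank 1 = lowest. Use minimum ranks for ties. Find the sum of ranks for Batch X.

18

Sorted (ascending): 334, 376, 376, 382, 508, 508, 523, 523, 523
The 2 values of 376 occupy positions 2–3 → each gets rank 2.
The 2 values of 508 occupy positions 5–6 → each gets rank 5.
The 3 values of 523 occupy positions 7–9 → each gets rank 7.
Batch X values → pooled ranks: 508→5, 523→7, 376→2, 382→4
Rank sum = 5 + 7 + 2 + 4 = 18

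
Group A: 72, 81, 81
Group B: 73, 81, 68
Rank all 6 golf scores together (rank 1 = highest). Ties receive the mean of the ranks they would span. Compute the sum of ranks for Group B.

12

Sorted (descending): 81, 81, 81, 73, 72, 68
The 3 values of 81 occupy positions 1–3 → average rank 2.
Group B values → pooled ranks: 73→4, 81→2, 68→6
Rank sum = 4 + 2 + 6 = 12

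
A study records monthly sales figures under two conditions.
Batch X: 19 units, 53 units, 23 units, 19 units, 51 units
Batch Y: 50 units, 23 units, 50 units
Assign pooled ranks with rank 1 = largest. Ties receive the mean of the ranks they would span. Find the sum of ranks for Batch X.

Sorted (descending): 53, 51, 50, 50, 23, 23, 19, 19
The 2 values of 50 occupy positions 3–4 → average rank (3+4)/2 = 3.5.
The 2 values of 23 occupy positions 5–6 → average rank (5+6)/2 = 5.5.
The 2 values of 19 occupy positions 7–8 → average rank (7+8)/2 = 7.5.
Batch X values → pooled ranks: 19→7.5, 53→1, 23→5.5, 19→7.5, 51→2
Rank sum = 7.5 + 1 + 5.5 + 7.5 + 2 = 23.5

23.5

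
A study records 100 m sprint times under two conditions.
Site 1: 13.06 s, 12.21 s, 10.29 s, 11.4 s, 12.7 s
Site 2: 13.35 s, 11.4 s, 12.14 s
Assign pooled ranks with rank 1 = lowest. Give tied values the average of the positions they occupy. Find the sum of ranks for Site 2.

14.5

Sorted (ascending): 10.29, 11.4, 11.4, 12.14, 12.21, 12.7, 13.06, 13.35
The 2 values of 11.4 occupy positions 2–3 → average rank (2+3)/2 = 2.5.
Site 2 values → pooled ranks: 13.35→8, 11.4→2.5, 12.14→4
Rank sum = 8 + 2.5 + 4 = 14.5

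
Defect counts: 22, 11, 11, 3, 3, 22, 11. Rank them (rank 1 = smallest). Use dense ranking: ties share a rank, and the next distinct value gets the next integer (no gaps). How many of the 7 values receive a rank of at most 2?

5

Sorted (ascending): 3, 3, 11, 11, 11, 22, 22
The 2 values of 3 share dense rank 1.
The 3 values of 11 share dense rank 2.
The 2 values of 22 share dense rank 3.
Ranks ≤ 2: {1, 1, 2, 2, 2} → 5 values.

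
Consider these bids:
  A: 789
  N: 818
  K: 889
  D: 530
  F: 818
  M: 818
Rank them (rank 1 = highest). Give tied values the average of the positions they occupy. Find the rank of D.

6

Sorted (descending): 889, 818, 818, 818, 789, 530
The 3 values of 818 occupy positions 2–4 → average rank 3.
D has value 530 → rank 6.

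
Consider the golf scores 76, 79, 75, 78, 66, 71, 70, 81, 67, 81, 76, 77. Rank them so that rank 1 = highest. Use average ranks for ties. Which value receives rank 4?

Sorted (descending): 81, 81, 79, 78, 77, 76, 76, 75, 71, 70, 67, 66
The 2 values of 81 occupy positions 1–2 → average rank (1+2)/2 = 1.5.
The 2 values of 76 occupy positions 6–7 → average rank (6+7)/2 = 6.5.
Rank 4 → value 78.

78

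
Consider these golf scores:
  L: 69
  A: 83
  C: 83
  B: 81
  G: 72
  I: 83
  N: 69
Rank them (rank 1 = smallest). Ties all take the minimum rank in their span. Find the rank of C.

Sorted (ascending): 69, 69, 72, 81, 83, 83, 83
The 2 values of 69 occupy positions 1–2 → each gets rank 1.
The 3 values of 83 occupy positions 5–7 → each gets rank 5.
C has value 83 → rank 5.

5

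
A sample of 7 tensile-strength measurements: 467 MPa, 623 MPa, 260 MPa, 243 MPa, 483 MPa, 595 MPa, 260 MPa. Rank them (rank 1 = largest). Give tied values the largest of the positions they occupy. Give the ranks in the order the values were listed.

Sorted (descending): 623, 595, 483, 467, 260, 260, 243
The 2 values of 260 occupy positions 5–6 → each gets rank 6.

4, 1, 6, 7, 3, 2, 6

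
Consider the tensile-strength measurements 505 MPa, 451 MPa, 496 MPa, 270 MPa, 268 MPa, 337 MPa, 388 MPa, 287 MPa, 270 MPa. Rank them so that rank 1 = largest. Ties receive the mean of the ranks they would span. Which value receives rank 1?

505

Sorted (descending): 505, 496, 451, 388, 337, 287, 270, 270, 268
The 2 values of 270 occupy positions 7–8 → average rank (7+8)/2 = 7.5.
Rank 1 → value 505.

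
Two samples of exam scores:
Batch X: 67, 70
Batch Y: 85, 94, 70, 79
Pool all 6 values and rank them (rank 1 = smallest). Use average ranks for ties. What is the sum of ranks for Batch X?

Sorted (ascending): 67, 70, 70, 79, 85, 94
The 2 values of 70 occupy positions 2–3 → average rank (2+3)/2 = 2.5.
Batch X values → pooled ranks: 67→1, 70→2.5
Rank sum = 1 + 2.5 = 3.5

3.5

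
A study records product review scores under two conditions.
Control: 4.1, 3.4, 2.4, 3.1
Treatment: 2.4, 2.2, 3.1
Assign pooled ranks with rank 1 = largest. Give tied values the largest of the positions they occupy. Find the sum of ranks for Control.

Sorted (descending): 4.1, 3.4, 3.1, 3.1, 2.4, 2.4, 2.2
The 2 values of 3.1 occupy positions 3–4 → each gets rank 4.
The 2 values of 2.4 occupy positions 5–6 → each gets rank 6.
Control values → pooled ranks: 4.1→1, 3.4→2, 2.4→6, 3.1→4
Rank sum = 1 + 2 + 6 + 4 = 13

13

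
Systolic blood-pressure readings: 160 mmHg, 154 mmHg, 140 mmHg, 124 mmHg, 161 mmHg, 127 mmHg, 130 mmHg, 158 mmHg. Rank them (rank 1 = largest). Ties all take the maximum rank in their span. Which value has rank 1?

161

Sorted (descending): 161, 160, 158, 154, 140, 130, 127, 124
No ties — each value takes its position as its rank.
Rank 1 → value 161.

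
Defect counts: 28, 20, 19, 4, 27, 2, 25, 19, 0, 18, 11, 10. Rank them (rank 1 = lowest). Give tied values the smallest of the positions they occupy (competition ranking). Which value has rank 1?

Sorted (ascending): 0, 2, 4, 10, 11, 18, 19, 19, 20, 25, 27, 28
The 2 values of 19 occupy positions 7–8 → each gets rank 7.
Rank 1 → value 0.

0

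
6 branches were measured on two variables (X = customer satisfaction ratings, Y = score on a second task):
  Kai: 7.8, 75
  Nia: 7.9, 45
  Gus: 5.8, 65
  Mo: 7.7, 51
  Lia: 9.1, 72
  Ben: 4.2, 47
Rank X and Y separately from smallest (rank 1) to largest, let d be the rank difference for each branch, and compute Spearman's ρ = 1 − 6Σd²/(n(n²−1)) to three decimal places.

Ranks of variable 1: 4, 5, 2, 3, 6, 1
Ranks of variable 2: 6, 1, 4, 3, 5, 2
d = r₁ − r₂: -2, 4, -2, 0, 1, -1
d²: 4, 16, 4, 0, 1, 1; Σd² = 26
ρ = 1 − 6·26/(6·35) = 1 − 156/210 = 0.257

0.257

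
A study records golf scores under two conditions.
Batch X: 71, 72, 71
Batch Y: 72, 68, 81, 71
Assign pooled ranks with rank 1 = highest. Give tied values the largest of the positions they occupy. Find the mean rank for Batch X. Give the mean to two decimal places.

5.00

Sorted (descending): 81, 72, 72, 71, 71, 71, 68
The 2 values of 72 occupy positions 2–3 → each gets rank 3.
The 3 values of 71 occupy positions 4–6 → each gets rank 6.
Batch X values → pooled ranks: 71→6, 72→3, 71→6
Mean rank = (6 + 3 + 6) / 3 = 5.00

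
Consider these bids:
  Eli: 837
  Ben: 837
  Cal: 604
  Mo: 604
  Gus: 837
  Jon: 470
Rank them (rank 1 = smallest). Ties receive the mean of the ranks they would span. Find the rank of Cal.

Sorted (ascending): 470, 604, 604, 837, 837, 837
The 2 values of 604 occupy positions 2–3 → average rank (2+3)/2 = 2.5.
The 3 values of 837 occupy positions 4–6 → average rank 5.
Cal has value 604 → rank 2.5.

2.5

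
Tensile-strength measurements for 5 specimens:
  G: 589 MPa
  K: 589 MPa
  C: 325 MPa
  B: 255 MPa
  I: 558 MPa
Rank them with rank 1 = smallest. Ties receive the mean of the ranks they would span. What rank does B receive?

Sorted (ascending): 255, 325, 558, 589, 589
The 2 values of 589 occupy positions 4–5 → average rank (4+5)/2 = 4.5.
B has value 255 MPa → rank 1.

1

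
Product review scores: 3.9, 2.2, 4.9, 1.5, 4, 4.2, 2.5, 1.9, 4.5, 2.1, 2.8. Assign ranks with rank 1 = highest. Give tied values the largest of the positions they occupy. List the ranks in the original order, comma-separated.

Sorted (descending): 4.9, 4.5, 4.2, 4, 3.9, 2.8, 2.5, 2.2, 2.1, 1.9, 1.5
No ties — each value takes its position as its rank.

5, 8, 1, 11, 4, 3, 7, 10, 2, 9, 6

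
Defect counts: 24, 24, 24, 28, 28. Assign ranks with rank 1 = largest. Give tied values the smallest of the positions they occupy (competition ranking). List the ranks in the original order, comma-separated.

Sorted (descending): 28, 28, 24, 24, 24
The 2 values of 28 occupy positions 1–2 → each gets rank 1.
The 3 values of 24 occupy positions 3–5 → each gets rank 3.

3, 3, 3, 1, 1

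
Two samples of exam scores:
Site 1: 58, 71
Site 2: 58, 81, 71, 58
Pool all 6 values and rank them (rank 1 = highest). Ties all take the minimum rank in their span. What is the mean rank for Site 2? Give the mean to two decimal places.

Sorted (descending): 81, 71, 71, 58, 58, 58
The 2 values of 71 occupy positions 2–3 → each gets rank 2.
The 3 values of 58 occupy positions 4–6 → each gets rank 4.
Site 2 values → pooled ranks: 58→4, 81→1, 71→2, 58→4
Mean rank = (4 + 1 + 2 + 4) / 4 = 2.75

2.75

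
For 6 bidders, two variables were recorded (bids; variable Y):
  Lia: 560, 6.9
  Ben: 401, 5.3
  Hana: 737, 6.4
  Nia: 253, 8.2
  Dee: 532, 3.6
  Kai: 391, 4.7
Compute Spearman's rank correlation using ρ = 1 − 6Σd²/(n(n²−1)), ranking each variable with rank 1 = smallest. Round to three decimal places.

Ranks of variable 1: 5, 3, 6, 1, 4, 2
Ranks of variable 2: 5, 3, 4, 6, 1, 2
d = r₁ − r₂: 0, 0, 2, -5, 3, 0
d²: 0, 0, 4, 25, 9, 0; Σd² = 38
ρ = 1 − 6·38/(6·35) = 1 − 228/210 = -0.086

-0.086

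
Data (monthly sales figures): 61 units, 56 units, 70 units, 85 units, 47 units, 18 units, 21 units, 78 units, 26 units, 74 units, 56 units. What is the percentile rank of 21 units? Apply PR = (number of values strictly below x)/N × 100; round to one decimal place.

9.1

N = 11.
Strictly below 21: 1. Equal to 21: 1.
PR = 1/11 × 100 = 9.1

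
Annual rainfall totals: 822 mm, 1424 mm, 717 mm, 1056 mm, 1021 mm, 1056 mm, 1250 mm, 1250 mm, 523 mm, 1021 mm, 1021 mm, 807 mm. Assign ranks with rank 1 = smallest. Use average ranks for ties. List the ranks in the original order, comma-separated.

Sorted (ascending): 523, 717, 807, 822, 1021, 1021, 1021, 1056, 1056, 1250, 1250, 1424
The 3 values of 1021 occupy positions 5–7 → average rank 6.
The 2 values of 1056 occupy positions 8–9 → average rank (8+9)/2 = 8.5.
The 2 values of 1250 occupy positions 10–11 → average rank (10+11)/2 = 10.5.

4, 12, 2, 8.5, 6, 8.5, 10.5, 10.5, 1, 6, 6, 3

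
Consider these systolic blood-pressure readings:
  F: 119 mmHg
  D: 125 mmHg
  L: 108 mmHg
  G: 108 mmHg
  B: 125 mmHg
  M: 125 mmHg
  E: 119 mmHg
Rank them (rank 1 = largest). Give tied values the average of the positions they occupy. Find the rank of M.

2

Sorted (descending): 125, 125, 125, 119, 119, 108, 108
The 3 values of 125 occupy positions 1–3 → average rank 2.
The 2 values of 119 occupy positions 4–5 → average rank (4+5)/2 = 4.5.
The 2 values of 108 occupy positions 6–7 → average rank (6+7)/2 = 6.5.
M has value 125 mmHg → rank 2.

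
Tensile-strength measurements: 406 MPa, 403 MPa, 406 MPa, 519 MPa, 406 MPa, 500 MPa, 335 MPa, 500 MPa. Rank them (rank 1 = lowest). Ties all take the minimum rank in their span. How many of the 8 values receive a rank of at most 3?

5

Sorted (ascending): 335, 403, 406, 406, 406, 500, 500, 519
The 3 values of 406 occupy positions 3–5 → each gets rank 3.
The 2 values of 500 occupy positions 6–7 → each gets rank 6.
Ranks ≤ 3: {1, 2, 3, 3, 3} → 5 values.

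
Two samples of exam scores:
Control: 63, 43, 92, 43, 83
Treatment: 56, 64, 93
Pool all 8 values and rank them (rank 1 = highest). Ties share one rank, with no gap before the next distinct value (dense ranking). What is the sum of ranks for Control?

24

Sorted (descending): 93, 92, 83, 64, 63, 56, 43, 43
The 2 values of 43 share dense rank 7.
Remaining distinct values take the next consecutive integers.
Control values → pooled ranks: 63→5, 43→7, 92→2, 43→7, 83→3
Rank sum = 5 + 7 + 2 + 7 + 3 = 24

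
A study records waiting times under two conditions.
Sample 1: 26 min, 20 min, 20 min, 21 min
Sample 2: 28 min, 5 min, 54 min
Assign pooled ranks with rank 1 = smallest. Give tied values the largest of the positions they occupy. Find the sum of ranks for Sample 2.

14

Sorted (ascending): 5, 20, 20, 21, 26, 28, 54
The 2 values of 20 occupy positions 2–3 → each gets rank 3.
Sample 2 values → pooled ranks: 28→6, 5→1, 54→7
Rank sum = 6 + 1 + 7 = 14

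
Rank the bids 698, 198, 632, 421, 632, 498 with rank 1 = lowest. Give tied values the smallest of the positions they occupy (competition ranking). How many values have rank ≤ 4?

5

Sorted (ascending): 198, 421, 498, 632, 632, 698
The 2 values of 632 occupy positions 4–5 → each gets rank 4.
Ranks ≤ 4: {1, 2, 3, 4, 4} → 5 values.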